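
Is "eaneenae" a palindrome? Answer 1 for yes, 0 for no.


Input: eaneenae
Reversed: eaneenae
  Compare pos 0 ('e') with pos 7 ('e'): match
  Compare pos 1 ('a') with pos 6 ('a'): match
  Compare pos 2 ('n') with pos 5 ('n'): match
  Compare pos 3 ('e') with pos 4 ('e'): match
Result: palindrome

1


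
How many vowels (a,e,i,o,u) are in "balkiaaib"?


Input: balkiaaib
Checking each character:
  'b' at position 0: consonant
  'a' at position 1: vowel (running total: 1)
  'l' at position 2: consonant
  'k' at position 3: consonant
  'i' at position 4: vowel (running total: 2)
  'a' at position 5: vowel (running total: 3)
  'a' at position 6: vowel (running total: 4)
  'i' at position 7: vowel (running total: 5)
  'b' at position 8: consonant
Total vowels: 5

5


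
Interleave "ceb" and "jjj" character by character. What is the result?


Interleaving "ceb" and "jjj":
  Position 0: 'c' from first, 'j' from second => "cj"
  Position 1: 'e' from first, 'j' from second => "ej"
  Position 2: 'b' from first, 'j' from second => "bj"
Result: cjejbj

cjejbj


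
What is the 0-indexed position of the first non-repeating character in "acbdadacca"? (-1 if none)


Input: acbdadacca
Character frequencies:
  'a': 4
  'b': 1
  'c': 3
  'd': 2
Scanning left to right for freq == 1:
  Position 0 ('a'): freq=4, skip
  Position 1 ('c'): freq=3, skip
  Position 2 ('b'): unique! => answer = 2

2


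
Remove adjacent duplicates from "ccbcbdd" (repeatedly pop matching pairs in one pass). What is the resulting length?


Input: ccbcbdd
Stack-based adjacent duplicate removal:
  Read 'c': push. Stack: c
  Read 'c': matches stack top 'c' => pop. Stack: (empty)
  Read 'b': push. Stack: b
  Read 'c': push. Stack: bc
  Read 'b': push. Stack: bcb
  Read 'd': push. Stack: bcbd
  Read 'd': matches stack top 'd' => pop. Stack: bcb
Final stack: "bcb" (length 3)

3


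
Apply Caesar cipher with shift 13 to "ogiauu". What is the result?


Caesar cipher: shift "ogiauu" by 13
  'o' (pos 14) + 13 = pos 1 = 'b'
  'g' (pos 6) + 13 = pos 19 = 't'
  'i' (pos 8) + 13 = pos 21 = 'v'
  'a' (pos 0) + 13 = pos 13 = 'n'
  'u' (pos 20) + 13 = pos 7 = 'h'
  'u' (pos 20) + 13 = pos 7 = 'h'
Result: btvnhh

btvnhh


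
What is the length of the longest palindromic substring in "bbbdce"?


Input: "bbbdce"
Checking substrings for palindromes:
  [0:3] "bbb" (len 3) => palindrome
  [0:2] "bb" (len 2) => palindrome
  [1:3] "bb" (len 2) => palindrome
Longest palindromic substring: "bbb" with length 3

3


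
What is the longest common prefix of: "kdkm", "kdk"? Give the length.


Words: kdkm, kdk
  Position 0: all 'k' => match
  Position 1: all 'd' => match
  Position 2: all 'k' => match
LCP = "kdk" (length 3)

3


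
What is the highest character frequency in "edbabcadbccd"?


Input: edbabcadbccd
Character counts:
  'a': 2
  'b': 3
  'c': 3
  'd': 3
  'e': 1
Maximum frequency: 3

3


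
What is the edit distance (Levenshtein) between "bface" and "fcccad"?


Computing edit distance: "bface" -> "fcccad"
DP table:
           f    c    c    c    a    d
      0    1    2    3    4    5    6
  b   1    1    2    3    4    5    6
  f   2    1    2    3    4    5    6
  a   3    2    2    3    4    4    5
  c   4    3    2    2    3    4    5
  e   5    4    3    3    3    4    5
Edit distance = dp[5][6] = 5

5


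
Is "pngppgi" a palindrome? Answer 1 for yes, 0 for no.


Input: pngppgi
Reversed: igppgnp
  Compare pos 0 ('p') with pos 6 ('i'): MISMATCH
  Compare pos 1 ('n') with pos 5 ('g'): MISMATCH
  Compare pos 2 ('g') with pos 4 ('p'): MISMATCH
Result: not a palindrome

0


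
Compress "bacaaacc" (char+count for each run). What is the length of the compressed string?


Input: bacaaacc
Runs:
  'b' x 1 => "b1"
  'a' x 1 => "a1"
  'c' x 1 => "c1"
  'a' x 3 => "a3"
  'c' x 2 => "c2"
Compressed: "b1a1c1a3c2"
Compressed length: 10

10


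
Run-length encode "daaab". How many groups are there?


Input: daaab
Scanning for consecutive runs:
  Group 1: 'd' x 1 (positions 0-0)
  Group 2: 'a' x 3 (positions 1-3)
  Group 3: 'b' x 1 (positions 4-4)
Total groups: 3

3


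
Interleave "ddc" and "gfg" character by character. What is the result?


Interleaving "ddc" and "gfg":
  Position 0: 'd' from first, 'g' from second => "dg"
  Position 1: 'd' from first, 'f' from second => "df"
  Position 2: 'c' from first, 'g' from second => "cg"
Result: dgdfcg

dgdfcg


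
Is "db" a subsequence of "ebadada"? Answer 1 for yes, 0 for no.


Check if "db" is a subsequence of "ebadada"
Greedy scan:
  Position 0 ('e'): no match needed
  Position 1 ('b'): no match needed
  Position 2 ('a'): no match needed
  Position 3 ('d'): matches sub[0] = 'd'
  Position 4 ('a'): no match needed
  Position 5 ('d'): no match needed
  Position 6 ('a'): no match needed
Only matched 1/2 characters => not a subsequence

0


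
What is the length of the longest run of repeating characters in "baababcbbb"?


Input: "baababcbbb"
Scanning for longest run:
  Position 1 ('a'): new char, reset run to 1
  Position 2 ('a'): continues run of 'a', length=2
  Position 3 ('b'): new char, reset run to 1
  Position 4 ('a'): new char, reset run to 1
  Position 5 ('b'): new char, reset run to 1
  Position 6 ('c'): new char, reset run to 1
  Position 7 ('b'): new char, reset run to 1
  Position 8 ('b'): continues run of 'b', length=2
  Position 9 ('b'): continues run of 'b', length=3
Longest run: 'b' with length 3

3


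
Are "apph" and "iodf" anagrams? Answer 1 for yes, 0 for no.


Strings: "apph", "iodf"
Sorted first:  ahpp
Sorted second: dfio
Differ at position 0: 'a' vs 'd' => not anagrams

0


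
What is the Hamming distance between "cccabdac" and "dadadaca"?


Comparing "cccabdac" and "dadadaca" position by position:
  Position 0: 'c' vs 'd' => differ
  Position 1: 'c' vs 'a' => differ
  Position 2: 'c' vs 'd' => differ
  Position 3: 'a' vs 'a' => same
  Position 4: 'b' vs 'd' => differ
  Position 5: 'd' vs 'a' => differ
  Position 6: 'a' vs 'c' => differ
  Position 7: 'c' vs 'a' => differ
Total differences (Hamming distance): 7

7


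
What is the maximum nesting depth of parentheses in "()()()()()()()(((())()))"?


Input: "()()()()()()()(((())()))"
Tracking depth:
  Position 0 '(': depth becomes 1
  Position 1 ')': depth becomes 0
  Position 2 '(': depth becomes 1
  Position 3 ')': depth becomes 0
  Position 4 '(': depth becomes 1
  Position 5 ')': depth becomes 0
  Position 6 '(': depth becomes 1
  Position 7 ')': depth becomes 0
  Position 8 '(': depth becomes 1
  Position 9 ')': depth becomes 0
  Position 10 '(': depth becomes 1
  Position 11 ')': depth becomes 0
  Position 12 '(': depth becomes 1
  Position 13 ')': depth becomes 0
  Position 14 '(': depth becomes 1
  Position 15 '(': depth becomes 2
  Position 16 '(': depth becomes 3
  Position 17 '(': depth becomes 4
  Position 18 ')': depth becomes 3
  Position 19 ')': depth becomes 2
  Position 20 '(': depth becomes 3
  Position 21 ')': depth becomes 2
  Position 22 ')': depth becomes 1
  Position 23 ')': depth becomes 0
Maximum depth reached: 4

4


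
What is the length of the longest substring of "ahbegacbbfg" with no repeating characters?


Input: "ahbegacbbfg"
Sliding window (track last position of each char):
  Position 0 ('a'): window [0,0] length 1 -- new best
  Position 1 ('h'): window [0,1] length 2 -- new best
  Position 2 ('b'): window [0,2] length 3 -- new best
  Position 3 ('e'): window [0,3] length 4 -- new best
  Position 4 ('g'): window [0,4] length 5 -- new best
  Position 5 ('a'): repeat (last at 0), move window start to 1
  Position 5 ('a'): window [1,5] length 5
  Position 6 ('c'): window [1,6] length 6 -- new best
  Position 7 ('b'): repeat (last at 2), move window start to 3
  Position 7 ('b'): window [3,7] length 5
  Position 8 ('b'): repeat (last at 7), move window start to 8
  Position 8 ('b'): window [8,8] length 1
  Position 9 ('f'): window [8,9] length 2
  Position 10 ('g'): window [8,10] length 3
Longest substring with no repeats: "hbegac" with length 6

6


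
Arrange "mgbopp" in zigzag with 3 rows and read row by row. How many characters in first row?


Zigzag "mgbopp" into 3 rows:
Placing characters:
  'm' => row 0
  'g' => row 1
  'b' => row 2
  'o' => row 1
  'p' => row 0
  'p' => row 1
Rows:
  Row 0: "mp"
  Row 1: "gop"
  Row 2: "b"
First row length: 2

2


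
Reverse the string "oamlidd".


Input: oamlidd
Reading characters right to left:
  Position 6: 'd'
  Position 5: 'd'
  Position 4: 'i'
  Position 3: 'l'
  Position 2: 'm'
  Position 1: 'a'
  Position 0: 'o'
Reversed: ddilmao

ddilmao


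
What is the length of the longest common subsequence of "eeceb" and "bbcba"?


LCS of "eeceb" and "bbcba"
DP table:
           b    b    c    b    a
      0    0    0    0    0    0
  e   0    0    0    0    0    0
  e   0    0    0    0    0    0
  c   0    0    0    1    1    1
  e   0    0    0    1    1    1
  b   0    1    1    1    2    2
LCS length = dp[5][5] = 2

2


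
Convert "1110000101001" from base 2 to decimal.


Input: "1110000101001" in base 2
Positional expansion:
  Digit '1' (value 1) x 2^12 = 4096
  Digit '1' (value 1) x 2^11 = 2048
  Digit '1' (value 1) x 2^10 = 1024
  Digit '0' (value 0) x 2^9 = 0
  Digit '0' (value 0) x 2^8 = 0
  Digit '0' (value 0) x 2^7 = 0
  Digit '0' (value 0) x 2^6 = 0
  Digit '1' (value 1) x 2^5 = 32
  Digit '0' (value 0) x 2^4 = 0
  Digit '1' (value 1) x 2^3 = 8
  Digit '0' (value 0) x 2^2 = 0
  Digit '0' (value 0) x 2^1 = 0
  Digit '1' (value 1) x 2^0 = 1
Sum = 7209

7209


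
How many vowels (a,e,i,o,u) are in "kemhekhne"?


Input: kemhekhne
Checking each character:
  'k' at position 0: consonant
  'e' at position 1: vowel (running total: 1)
  'm' at position 2: consonant
  'h' at position 3: consonant
  'e' at position 4: vowel (running total: 2)
  'k' at position 5: consonant
  'h' at position 6: consonant
  'n' at position 7: consonant
  'e' at position 8: vowel (running total: 3)
Total vowels: 3

3


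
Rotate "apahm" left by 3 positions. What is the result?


Input: "apahm", rotate left by 3
First 3 characters: "apa"
Remaining characters: "hm"
Concatenate remaining + first: "hm" + "apa" = "hmapa"

hmapa


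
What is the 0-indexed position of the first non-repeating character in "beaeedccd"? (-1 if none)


Input: beaeedccd
Character frequencies:
  'a': 1
  'b': 1
  'c': 2
  'd': 2
  'e': 3
Scanning left to right for freq == 1:
  Position 0 ('b'): unique! => answer = 0

0


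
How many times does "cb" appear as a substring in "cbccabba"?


Searching for "cb" in "cbccabba"
Scanning each position:
  Position 0: "cb" => MATCH
  Position 1: "bc" => no
  Position 2: "cc" => no
  Position 3: "ca" => no
  Position 4: "ab" => no
  Position 5: "bb" => no
  Position 6: "ba" => no
Total occurrences: 1

1


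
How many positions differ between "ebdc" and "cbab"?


Comparing "ebdc" and "cbab" position by position:
  Position 0: 'e' vs 'c' => DIFFER
  Position 1: 'b' vs 'b' => same
  Position 2: 'd' vs 'a' => DIFFER
  Position 3: 'c' vs 'b' => DIFFER
Positions that differ: 3

3


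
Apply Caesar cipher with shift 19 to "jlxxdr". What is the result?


Caesar cipher: shift "jlxxdr" by 19
  'j' (pos 9) + 19 = pos 2 = 'c'
  'l' (pos 11) + 19 = pos 4 = 'e'
  'x' (pos 23) + 19 = pos 16 = 'q'
  'x' (pos 23) + 19 = pos 16 = 'q'
  'd' (pos 3) + 19 = pos 22 = 'w'
  'r' (pos 17) + 19 = pos 10 = 'k'
Result: ceqqwk

ceqqwk


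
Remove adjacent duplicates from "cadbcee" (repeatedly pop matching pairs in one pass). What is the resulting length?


Input: cadbcee
Stack-based adjacent duplicate removal:
  Read 'c': push. Stack: c
  Read 'a': push. Stack: ca
  Read 'd': push. Stack: cad
  Read 'b': push. Stack: cadb
  Read 'c': push. Stack: cadbc
  Read 'e': push. Stack: cadbce
  Read 'e': matches stack top 'e' => pop. Stack: cadbc
Final stack: "cadbc" (length 5)

5


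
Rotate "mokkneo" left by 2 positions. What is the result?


Input: "mokkneo", rotate left by 2
First 2 characters: "mo"
Remaining characters: "kkneo"
Concatenate remaining + first: "kkneo" + "mo" = "kkneomo"

kkneomo


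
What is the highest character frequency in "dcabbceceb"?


Input: dcabbceceb
Character counts:
  'a': 1
  'b': 3
  'c': 3
  'd': 1
  'e': 2
Maximum frequency: 3

3


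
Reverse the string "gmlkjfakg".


Input: gmlkjfakg
Reading characters right to left:
  Position 8: 'g'
  Position 7: 'k'
  Position 6: 'a'
  Position 5: 'f'
  Position 4: 'j'
  Position 3: 'k'
  Position 2: 'l'
  Position 1: 'm'
  Position 0: 'g'
Reversed: gkafjklmg

gkafjklmg


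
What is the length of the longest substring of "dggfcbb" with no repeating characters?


Input: "dggfcbb"
Sliding window (track last position of each char):
  Position 0 ('d'): window [0,0] length 1 -- new best
  Position 1 ('g'): window [0,1] length 2 -- new best
  Position 2 ('g'): repeat (last at 1), move window start to 2
  Position 2 ('g'): window [2,2] length 1
  Position 3 ('f'): window [2,3] length 2
  Position 4 ('c'): window [2,4] length 3 -- new best
  Position 5 ('b'): window [2,5] length 4 -- new best
  Position 6 ('b'): repeat (last at 5), move window start to 6
  Position 6 ('b'): window [6,6] length 1
Longest substring with no repeats: "gfcb" with length 4

4


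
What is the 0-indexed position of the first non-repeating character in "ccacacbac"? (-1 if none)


Input: ccacacbac
Character frequencies:
  'a': 3
  'b': 1
  'c': 5
Scanning left to right for freq == 1:
  Position 0 ('c'): freq=5, skip
  Position 1 ('c'): freq=5, skip
  Position 2 ('a'): freq=3, skip
  Position 3 ('c'): freq=5, skip
  Position 4 ('a'): freq=3, skip
  Position 5 ('c'): freq=5, skip
  Position 6 ('b'): unique! => answer = 6

6


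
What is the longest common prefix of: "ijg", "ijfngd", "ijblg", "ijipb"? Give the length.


Words: ijg, ijfngd, ijblg, ijipb
  Position 0: all 'i' => match
  Position 1: all 'j' => match
  Position 2: ('g', 'f', 'b', 'i') => mismatch, stop
LCP = "ij" (length 2)

2


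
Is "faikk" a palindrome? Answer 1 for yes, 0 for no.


Input: faikk
Reversed: kkiaf
  Compare pos 0 ('f') with pos 4 ('k'): MISMATCH
  Compare pos 1 ('a') with pos 3 ('k'): MISMATCH
Result: not a palindrome

0


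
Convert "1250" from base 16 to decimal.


Input: "1250" in base 16
Positional expansion:
  Digit '1' (value 1) x 16^3 = 4096
  Digit '2' (value 2) x 16^2 = 512
  Digit '5' (value 5) x 16^1 = 80
  Digit '0' (value 0) x 16^0 = 0
Sum = 4688

4688


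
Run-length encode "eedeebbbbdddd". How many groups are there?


Input: eedeebbbbdddd
Scanning for consecutive runs:
  Group 1: 'e' x 2 (positions 0-1)
  Group 2: 'd' x 1 (positions 2-2)
  Group 3: 'e' x 2 (positions 3-4)
  Group 4: 'b' x 4 (positions 5-8)
  Group 5: 'd' x 4 (positions 9-12)
Total groups: 5

5


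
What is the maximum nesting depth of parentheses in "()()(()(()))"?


Input: "()()(()(()))"
Tracking depth:
  Position 0 '(': depth becomes 1
  Position 1 ')': depth becomes 0
  Position 2 '(': depth becomes 1
  Position 3 ')': depth becomes 0
  Position 4 '(': depth becomes 1
  Position 5 '(': depth becomes 2
  Position 6 ')': depth becomes 1
  Position 7 '(': depth becomes 2
  Position 8 '(': depth becomes 3
  Position 9 ')': depth becomes 2
  Position 10 ')': depth becomes 1
  Position 11 ')': depth becomes 0
Maximum depth reached: 3

3


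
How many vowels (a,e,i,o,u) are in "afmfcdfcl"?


Input: afmfcdfcl
Checking each character:
  'a' at position 0: vowel (running total: 1)
  'f' at position 1: consonant
  'm' at position 2: consonant
  'f' at position 3: consonant
  'c' at position 4: consonant
  'd' at position 5: consonant
  'f' at position 6: consonant
  'c' at position 7: consonant
  'l' at position 8: consonant
Total vowels: 1

1


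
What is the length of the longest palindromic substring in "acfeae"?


Input: "acfeae"
Checking substrings for palindromes:
  [3:6] "eae" (len 3) => palindrome
Longest palindromic substring: "eae" with length 3

3


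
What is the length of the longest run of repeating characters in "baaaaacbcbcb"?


Input: "baaaaacbcbcb"
Scanning for longest run:
  Position 1 ('a'): new char, reset run to 1
  Position 2 ('a'): continues run of 'a', length=2
  Position 3 ('a'): continues run of 'a', length=3
  Position 4 ('a'): continues run of 'a', length=4
  Position 5 ('a'): continues run of 'a', length=5
  Position 6 ('c'): new char, reset run to 1
  Position 7 ('b'): new char, reset run to 1
  Position 8 ('c'): new char, reset run to 1
  Position 9 ('b'): new char, reset run to 1
  Position 10 ('c'): new char, reset run to 1
  Position 11 ('b'): new char, reset run to 1
Longest run: 'a' with length 5

5


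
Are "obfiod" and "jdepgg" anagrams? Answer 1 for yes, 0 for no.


Strings: "obfiod", "jdepgg"
Sorted first:  bdfioo
Sorted second: deggjp
Differ at position 0: 'b' vs 'd' => not anagrams

0


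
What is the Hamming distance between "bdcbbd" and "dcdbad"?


Comparing "bdcbbd" and "dcdbad" position by position:
  Position 0: 'b' vs 'd' => differ
  Position 1: 'd' vs 'c' => differ
  Position 2: 'c' vs 'd' => differ
  Position 3: 'b' vs 'b' => same
  Position 4: 'b' vs 'a' => differ
  Position 5: 'd' vs 'd' => same
Total differences (Hamming distance): 4

4


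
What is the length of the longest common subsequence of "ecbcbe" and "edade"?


LCS of "ecbcbe" and "edade"
DP table:
           e    d    a    d    e
      0    0    0    0    0    0
  e   0    1    1    1    1    1
  c   0    1    1    1    1    1
  b   0    1    1    1    1    1
  c   0    1    1    1    1    1
  b   0    1    1    1    1    1
  e   0    1    1    1    1    2
LCS length = dp[6][5] = 2

2


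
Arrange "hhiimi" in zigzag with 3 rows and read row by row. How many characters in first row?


Zigzag "hhiimi" into 3 rows:
Placing characters:
  'h' => row 0
  'h' => row 1
  'i' => row 2
  'i' => row 1
  'm' => row 0
  'i' => row 1
Rows:
  Row 0: "hm"
  Row 1: "hii"
  Row 2: "i"
First row length: 2

2


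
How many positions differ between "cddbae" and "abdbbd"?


Comparing "cddbae" and "abdbbd" position by position:
  Position 0: 'c' vs 'a' => DIFFER
  Position 1: 'd' vs 'b' => DIFFER
  Position 2: 'd' vs 'd' => same
  Position 3: 'b' vs 'b' => same
  Position 4: 'a' vs 'b' => DIFFER
  Position 5: 'e' vs 'd' => DIFFER
Positions that differ: 4

4


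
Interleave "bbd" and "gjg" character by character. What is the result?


Interleaving "bbd" and "gjg":
  Position 0: 'b' from first, 'g' from second => "bg"
  Position 1: 'b' from first, 'j' from second => "bj"
  Position 2: 'd' from first, 'g' from second => "dg"
Result: bgbjdg

bgbjdg


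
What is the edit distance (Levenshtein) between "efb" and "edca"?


Computing edit distance: "efb" -> "edca"
DP table:
           e    d    c    a
      0    1    2    3    4
  e   1    0    1    2    3
  f   2    1    1    2    3
  b   3    2    2    2    3
Edit distance = dp[3][4] = 3

3


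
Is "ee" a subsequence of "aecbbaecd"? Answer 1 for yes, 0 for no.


Check if "ee" is a subsequence of "aecbbaecd"
Greedy scan:
  Position 0 ('a'): no match needed
  Position 1 ('e'): matches sub[0] = 'e'
  Position 2 ('c'): no match needed
  Position 3 ('b'): no match needed
  Position 4 ('b'): no match needed
  Position 5 ('a'): no match needed
  Position 6 ('e'): matches sub[1] = 'e'
  Position 7 ('c'): no match needed
  Position 8 ('d'): no match needed
All 2 characters matched => is a subsequence

1


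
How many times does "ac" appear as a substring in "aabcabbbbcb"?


Searching for "ac" in "aabcabbbbcb"
Scanning each position:
  Position 0: "aa" => no
  Position 1: "ab" => no
  Position 2: "bc" => no
  Position 3: "ca" => no
  Position 4: "ab" => no
  Position 5: "bb" => no
  Position 6: "bb" => no
  Position 7: "bb" => no
  Position 8: "bc" => no
  Position 9: "cb" => no
Total occurrences: 0

0


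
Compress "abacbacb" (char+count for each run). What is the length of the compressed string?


Input: abacbacb
Runs:
  'a' x 1 => "a1"
  'b' x 1 => "b1"
  'a' x 1 => "a1"
  'c' x 1 => "c1"
  'b' x 1 => "b1"
  'a' x 1 => "a1"
  'c' x 1 => "c1"
  'b' x 1 => "b1"
Compressed: "a1b1a1c1b1a1c1b1"
Compressed length: 16

16


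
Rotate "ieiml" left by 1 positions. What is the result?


Input: "ieiml", rotate left by 1
First 1 characters: "i"
Remaining characters: "eiml"
Concatenate remaining + first: "eiml" + "i" = "eimli"

eimli


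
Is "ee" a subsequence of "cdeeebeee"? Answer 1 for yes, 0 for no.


Check if "ee" is a subsequence of "cdeeebeee"
Greedy scan:
  Position 0 ('c'): no match needed
  Position 1 ('d'): no match needed
  Position 2 ('e'): matches sub[0] = 'e'
  Position 3 ('e'): matches sub[1] = 'e'
  Position 4 ('e'): no match needed
  Position 5 ('b'): no match needed
  Position 6 ('e'): no match needed
  Position 7 ('e'): no match needed
  Position 8 ('e'): no match needed
All 2 characters matched => is a subsequence

1


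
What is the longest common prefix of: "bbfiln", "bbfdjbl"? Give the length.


Words: bbfiln, bbfdjbl
  Position 0: all 'b' => match
  Position 1: all 'b' => match
  Position 2: all 'f' => match
  Position 3: ('i', 'd') => mismatch, stop
LCP = "bbf" (length 3)

3


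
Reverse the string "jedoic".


Input: jedoic
Reading characters right to left:
  Position 5: 'c'
  Position 4: 'i'
  Position 3: 'o'
  Position 2: 'd'
  Position 1: 'e'
  Position 0: 'j'
Reversed: ciodej

ciodej


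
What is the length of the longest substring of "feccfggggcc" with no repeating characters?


Input: "feccfggggcc"
Sliding window (track last position of each char):
  Position 0 ('f'): window [0,0] length 1 -- new best
  Position 1 ('e'): window [0,1] length 2 -- new best
  Position 2 ('c'): window [0,2] length 3 -- new best
  Position 3 ('c'): repeat (last at 2), move window start to 3
  Position 3 ('c'): window [3,3] length 1
  Position 4 ('f'): window [3,4] length 2
  Position 5 ('g'): window [3,5] length 3
  Position 6 ('g'): repeat (last at 5), move window start to 6
  Position 6 ('g'): window [6,6] length 1
  Position 7 ('g'): repeat (last at 6), move window start to 7
  Position 7 ('g'): window [7,7] length 1
  Position 8 ('g'): repeat (last at 7), move window start to 8
  Position 8 ('g'): window [8,8] length 1
  Position 9 ('c'): window [8,9] length 2
  Position 10 ('c'): repeat (last at 9), move window start to 10
  Position 10 ('c'): window [10,10] length 1
Longest substring with no repeats: "fec" with length 3

3


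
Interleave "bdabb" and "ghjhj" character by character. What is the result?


Interleaving "bdabb" and "ghjhj":
  Position 0: 'b' from first, 'g' from second => "bg"
  Position 1: 'd' from first, 'h' from second => "dh"
  Position 2: 'a' from first, 'j' from second => "aj"
  Position 3: 'b' from first, 'h' from second => "bh"
  Position 4: 'b' from first, 'j' from second => "bj"
Result: bgdhajbhbj

bgdhajbhbj


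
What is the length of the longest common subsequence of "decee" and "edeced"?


LCS of "decee" and "edeced"
DP table:
           e    d    e    c    e    d
      0    0    0    0    0    0    0
  d   0    0    1    1    1    1    1
  e   0    1    1    2    2    2    2
  c   0    1    1    2    3    3    3
  e   0    1    1    2    3    4    4
  e   0    1    1    2    3    4    4
LCS length = dp[5][6] = 4

4


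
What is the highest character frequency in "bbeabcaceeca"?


Input: bbeabcaceeca
Character counts:
  'a': 3
  'b': 3
  'c': 3
  'e': 3
Maximum frequency: 3

3


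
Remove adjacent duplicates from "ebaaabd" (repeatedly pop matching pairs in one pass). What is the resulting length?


Input: ebaaabd
Stack-based adjacent duplicate removal:
  Read 'e': push. Stack: e
  Read 'b': push. Stack: eb
  Read 'a': push. Stack: eba
  Read 'a': matches stack top 'a' => pop. Stack: eb
  Read 'a': push. Stack: eba
  Read 'b': push. Stack: ebab
  Read 'd': push. Stack: ebabd
Final stack: "ebabd" (length 5)

5


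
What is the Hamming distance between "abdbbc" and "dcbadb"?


Comparing "abdbbc" and "dcbadb" position by position:
  Position 0: 'a' vs 'd' => differ
  Position 1: 'b' vs 'c' => differ
  Position 2: 'd' vs 'b' => differ
  Position 3: 'b' vs 'a' => differ
  Position 4: 'b' vs 'd' => differ
  Position 5: 'c' vs 'b' => differ
Total differences (Hamming distance): 6

6


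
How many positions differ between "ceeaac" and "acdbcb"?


Comparing "ceeaac" and "acdbcb" position by position:
  Position 0: 'c' vs 'a' => DIFFER
  Position 1: 'e' vs 'c' => DIFFER
  Position 2: 'e' vs 'd' => DIFFER
  Position 3: 'a' vs 'b' => DIFFER
  Position 4: 'a' vs 'c' => DIFFER
  Position 5: 'c' vs 'b' => DIFFER
Positions that differ: 6

6


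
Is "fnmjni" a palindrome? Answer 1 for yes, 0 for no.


Input: fnmjni
Reversed: injmnf
  Compare pos 0 ('f') with pos 5 ('i'): MISMATCH
  Compare pos 1 ('n') with pos 4 ('n'): match
  Compare pos 2 ('m') with pos 3 ('j'): MISMATCH
Result: not a palindrome

0


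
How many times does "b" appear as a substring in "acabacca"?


Searching for "b" in "acabacca"
Scanning each position:
  Position 0: "a" => no
  Position 1: "c" => no
  Position 2: "a" => no
  Position 3: "b" => MATCH
  Position 4: "a" => no
  Position 5: "c" => no
  Position 6: "c" => no
  Position 7: "a" => no
Total occurrences: 1

1


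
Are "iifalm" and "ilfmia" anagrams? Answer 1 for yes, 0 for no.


Strings: "iifalm", "ilfmia"
Sorted first:  afiilm
Sorted second: afiilm
Sorted forms match => anagrams

1


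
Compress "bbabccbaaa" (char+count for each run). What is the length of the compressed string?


Input: bbabccbaaa
Runs:
  'b' x 2 => "b2"
  'a' x 1 => "a1"
  'b' x 1 => "b1"
  'c' x 2 => "c2"
  'b' x 1 => "b1"
  'a' x 3 => "a3"
Compressed: "b2a1b1c2b1a3"
Compressed length: 12

12


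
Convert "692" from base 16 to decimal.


Input: "692" in base 16
Positional expansion:
  Digit '6' (value 6) x 16^2 = 1536
  Digit '9' (value 9) x 16^1 = 144
  Digit '2' (value 2) x 16^0 = 2
Sum = 1682

1682


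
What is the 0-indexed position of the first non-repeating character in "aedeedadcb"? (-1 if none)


Input: aedeedadcb
Character frequencies:
  'a': 2
  'b': 1
  'c': 1
  'd': 3
  'e': 3
Scanning left to right for freq == 1:
  Position 0 ('a'): freq=2, skip
  Position 1 ('e'): freq=3, skip
  Position 2 ('d'): freq=3, skip
  Position 3 ('e'): freq=3, skip
  Position 4 ('e'): freq=3, skip
  Position 5 ('d'): freq=3, skip
  Position 6 ('a'): freq=2, skip
  Position 7 ('d'): freq=3, skip
  Position 8 ('c'): unique! => answer = 8

8


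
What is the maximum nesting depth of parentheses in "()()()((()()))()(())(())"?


Input: "()()()((()()))()(())(())"
Tracking depth:
  Position 0 '(': depth becomes 1
  Position 1 ')': depth becomes 0
  Position 2 '(': depth becomes 1
  Position 3 ')': depth becomes 0
  Position 4 '(': depth becomes 1
  Position 5 ')': depth becomes 0
  Position 6 '(': depth becomes 1
  Position 7 '(': depth becomes 2
  Position 8 '(': depth becomes 3
  Position 9 ')': depth becomes 2
  Position 10 '(': depth becomes 3
  Position 11 ')': depth becomes 2
  Position 12 ')': depth becomes 1
  Position 13 ')': depth becomes 0
  Position 14 '(': depth becomes 1
  Position 15 ')': depth becomes 0
  Position 16 '(': depth becomes 1
  Position 17 '(': depth becomes 2
  Position 18 ')': depth becomes 1
  Position 19 ')': depth becomes 0
  Position 20 '(': depth becomes 1
  Position 21 '(': depth becomes 2
  Position 22 ')': depth becomes 1
  Position 23 ')': depth becomes 0
Maximum depth reached: 3

3


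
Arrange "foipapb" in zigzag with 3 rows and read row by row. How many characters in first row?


Zigzag "foipapb" into 3 rows:
Placing characters:
  'f' => row 0
  'o' => row 1
  'i' => row 2
  'p' => row 1
  'a' => row 0
  'p' => row 1
  'b' => row 2
Rows:
  Row 0: "fa"
  Row 1: "opp"
  Row 2: "ib"
First row length: 2

2


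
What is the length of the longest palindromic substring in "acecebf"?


Input: "acecebf"
Checking substrings for palindromes:
  [1:4] "cec" (len 3) => palindrome
  [2:5] "ece" (len 3) => palindrome
Longest palindromic substring: "cec" with length 3

3


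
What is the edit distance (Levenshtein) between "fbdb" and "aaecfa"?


Computing edit distance: "fbdb" -> "aaecfa"
DP table:
           a    a    e    c    f    a
      0    1    2    3    4    5    6
  f   1    1    2    3    4    4    5
  b   2    2    2    3    4    5    5
  d   3    3    3    3    4    5    6
  b   4    4    4    4    4    5    6
Edit distance = dp[4][6] = 6

6


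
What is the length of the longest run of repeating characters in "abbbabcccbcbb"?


Input: "abbbabcccbcbb"
Scanning for longest run:
  Position 1 ('b'): new char, reset run to 1
  Position 2 ('b'): continues run of 'b', length=2
  Position 3 ('b'): continues run of 'b', length=3
  Position 4 ('a'): new char, reset run to 1
  Position 5 ('b'): new char, reset run to 1
  Position 6 ('c'): new char, reset run to 1
  Position 7 ('c'): continues run of 'c', length=2
  Position 8 ('c'): continues run of 'c', length=3
  Position 9 ('b'): new char, reset run to 1
  Position 10 ('c'): new char, reset run to 1
  Position 11 ('b'): new char, reset run to 1
  Position 12 ('b'): continues run of 'b', length=2
Longest run: 'b' with length 3

3


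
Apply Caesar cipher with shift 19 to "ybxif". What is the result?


Caesar cipher: shift "ybxif" by 19
  'y' (pos 24) + 19 = pos 17 = 'r'
  'b' (pos 1) + 19 = pos 20 = 'u'
  'x' (pos 23) + 19 = pos 16 = 'q'
  'i' (pos 8) + 19 = pos 1 = 'b'
  'f' (pos 5) + 19 = pos 24 = 'y'
Result: ruqby

ruqby


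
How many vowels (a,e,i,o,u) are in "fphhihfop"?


Input: fphhihfop
Checking each character:
  'f' at position 0: consonant
  'p' at position 1: consonant
  'h' at position 2: consonant
  'h' at position 3: consonant
  'i' at position 4: vowel (running total: 1)
  'h' at position 5: consonant
  'f' at position 6: consonant
  'o' at position 7: vowel (running total: 2)
  'p' at position 8: consonant
Total vowels: 2

2


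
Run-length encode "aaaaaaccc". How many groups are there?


Input: aaaaaaccc
Scanning for consecutive runs:
  Group 1: 'a' x 6 (positions 0-5)
  Group 2: 'c' x 3 (positions 6-8)
Total groups: 2

2


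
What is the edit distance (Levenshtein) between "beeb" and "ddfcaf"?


Computing edit distance: "beeb" -> "ddfcaf"
DP table:
           d    d    f    c    a    f
      0    1    2    3    4    5    6
  b   1    1    2    3    4    5    6
  e   2    2    2    3    4    5    6
  e   3    3    3    3    4    5    6
  b   4    4    4    4    4    5    6
Edit distance = dp[4][6] = 6

6


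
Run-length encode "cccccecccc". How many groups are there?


Input: cccccecccc
Scanning for consecutive runs:
  Group 1: 'c' x 5 (positions 0-4)
  Group 2: 'e' x 1 (positions 5-5)
  Group 3: 'c' x 4 (positions 6-9)
Total groups: 3

3


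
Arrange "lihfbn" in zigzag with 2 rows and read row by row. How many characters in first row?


Zigzag "lihfbn" into 2 rows:
Placing characters:
  'l' => row 0
  'i' => row 1
  'h' => row 0
  'f' => row 1
  'b' => row 0
  'n' => row 1
Rows:
  Row 0: "lhb"
  Row 1: "ifn"
First row length: 3

3


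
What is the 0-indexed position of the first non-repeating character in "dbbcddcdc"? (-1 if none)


Input: dbbcddcdc
Character frequencies:
  'b': 2
  'c': 3
  'd': 4
Scanning left to right for freq == 1:
  Position 0 ('d'): freq=4, skip
  Position 1 ('b'): freq=2, skip
  Position 2 ('b'): freq=2, skip
  Position 3 ('c'): freq=3, skip
  Position 4 ('d'): freq=4, skip
  Position 5 ('d'): freq=4, skip
  Position 6 ('c'): freq=3, skip
  Position 7 ('d'): freq=4, skip
  Position 8 ('c'): freq=3, skip
  No unique character found => answer = -1

-1


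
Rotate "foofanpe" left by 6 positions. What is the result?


Input: "foofanpe", rotate left by 6
First 6 characters: "foofan"
Remaining characters: "pe"
Concatenate remaining + first: "pe" + "foofan" = "pefoofan"

pefoofan


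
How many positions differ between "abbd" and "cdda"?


Comparing "abbd" and "cdda" position by position:
  Position 0: 'a' vs 'c' => DIFFER
  Position 1: 'b' vs 'd' => DIFFER
  Position 2: 'b' vs 'd' => DIFFER
  Position 3: 'd' vs 'a' => DIFFER
Positions that differ: 4

4


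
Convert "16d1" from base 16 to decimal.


Input: "16d1" in base 16
Positional expansion:
  Digit '1' (value 1) x 16^3 = 4096
  Digit '6' (value 6) x 16^2 = 1536
  Digit 'd' (value 13) x 16^1 = 208
  Digit '1' (value 1) x 16^0 = 1
Sum = 5841

5841


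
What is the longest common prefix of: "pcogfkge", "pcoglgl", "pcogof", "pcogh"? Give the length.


Words: pcogfkge, pcoglgl, pcogof, pcogh
  Position 0: all 'p' => match
  Position 1: all 'c' => match
  Position 2: all 'o' => match
  Position 3: all 'g' => match
  Position 4: ('f', 'l', 'o', 'h') => mismatch, stop
LCP = "pcog" (length 4)

4


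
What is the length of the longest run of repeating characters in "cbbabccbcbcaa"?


Input: "cbbabccbcbcaa"
Scanning for longest run:
  Position 1 ('b'): new char, reset run to 1
  Position 2 ('b'): continues run of 'b', length=2
  Position 3 ('a'): new char, reset run to 1
  Position 4 ('b'): new char, reset run to 1
  Position 5 ('c'): new char, reset run to 1
  Position 6 ('c'): continues run of 'c', length=2
  Position 7 ('b'): new char, reset run to 1
  Position 8 ('c'): new char, reset run to 1
  Position 9 ('b'): new char, reset run to 1
  Position 10 ('c'): new char, reset run to 1
  Position 11 ('a'): new char, reset run to 1
  Position 12 ('a'): continues run of 'a', length=2
Longest run: 'b' with length 2

2


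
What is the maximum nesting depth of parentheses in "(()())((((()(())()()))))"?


Input: "(()())((((()(())()()))))"
Tracking depth:
  Position 0 '(': depth becomes 1
  Position 1 '(': depth becomes 2
  Position 2 ')': depth becomes 1
  Position 3 '(': depth becomes 2
  Position 4 ')': depth becomes 1
  Position 5 ')': depth becomes 0
  Position 6 '(': depth becomes 1
  Position 7 '(': depth becomes 2
  Position 8 '(': depth becomes 3
  Position 9 '(': depth becomes 4
  Position 10 '(': depth becomes 5
  Position 11 ')': depth becomes 4
  Position 12 '(': depth becomes 5
  Position 13 '(': depth becomes 6
  Position 14 ')': depth becomes 5
  Position 15 ')': depth becomes 4
  Position 16 '(': depth becomes 5
  Position 17 ')': depth becomes 4
  Position 18 '(': depth becomes 5
  Position 19 ')': depth becomes 4
  Position 20 ')': depth becomes 3
  Position 21 ')': depth becomes 2
  Position 22 ')': depth becomes 1
  Position 23 ')': depth becomes 0
Maximum depth reached: 6

6


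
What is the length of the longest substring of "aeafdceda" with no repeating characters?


Input: "aeafdceda"
Sliding window (track last position of each char):
  Position 0 ('a'): window [0,0] length 1 -- new best
  Position 1 ('e'): window [0,1] length 2 -- new best
  Position 2 ('a'): repeat (last at 0), move window start to 1
  Position 2 ('a'): window [1,2] length 2
  Position 3 ('f'): window [1,3] length 3 -- new best
  Position 4 ('d'): window [1,4] length 4 -- new best
  Position 5 ('c'): window [1,5] length 5 -- new best
  Position 6 ('e'): repeat (last at 1), move window start to 2
  Position 6 ('e'): window [2,6] length 5
  Position 7 ('d'): repeat (last at 4), move window start to 5
  Position 7 ('d'): window [5,7] length 3
  Position 8 ('a'): window [5,8] length 4
Longest substring with no repeats: "eafdc" with length 5

5


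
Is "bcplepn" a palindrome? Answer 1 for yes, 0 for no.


Input: bcplepn
Reversed: npelpcb
  Compare pos 0 ('b') with pos 6 ('n'): MISMATCH
  Compare pos 1 ('c') with pos 5 ('p'): MISMATCH
  Compare pos 2 ('p') with pos 4 ('e'): MISMATCH
Result: not a palindrome

0


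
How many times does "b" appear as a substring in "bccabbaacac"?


Searching for "b" in "bccabbaacac"
Scanning each position:
  Position 0: "b" => MATCH
  Position 1: "c" => no
  Position 2: "c" => no
  Position 3: "a" => no
  Position 4: "b" => MATCH
  Position 5: "b" => MATCH
  Position 6: "a" => no
  Position 7: "a" => no
  Position 8: "c" => no
  Position 9: "a" => no
  Position 10: "c" => no
Total occurrences: 3

3


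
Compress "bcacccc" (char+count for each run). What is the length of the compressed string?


Input: bcacccc
Runs:
  'b' x 1 => "b1"
  'c' x 1 => "c1"
  'a' x 1 => "a1"
  'c' x 4 => "c4"
Compressed: "b1c1a1c4"
Compressed length: 8

8


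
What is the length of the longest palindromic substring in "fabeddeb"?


Input: "fabeddeb"
Checking substrings for palindromes:
  [2:8] "beddeb" (len 6) => palindrome
  [3:7] "edde" (len 4) => palindrome
  [4:6] "dd" (len 2) => palindrome
Longest palindromic substring: "beddeb" with length 6

6


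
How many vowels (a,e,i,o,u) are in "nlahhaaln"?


Input: nlahhaaln
Checking each character:
  'n' at position 0: consonant
  'l' at position 1: consonant
  'a' at position 2: vowel (running total: 1)
  'h' at position 3: consonant
  'h' at position 4: consonant
  'a' at position 5: vowel (running total: 2)
  'a' at position 6: vowel (running total: 3)
  'l' at position 7: consonant
  'n' at position 8: consonant
Total vowels: 3

3


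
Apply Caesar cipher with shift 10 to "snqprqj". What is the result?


Caesar cipher: shift "snqprqj" by 10
  's' (pos 18) + 10 = pos 2 = 'c'
  'n' (pos 13) + 10 = pos 23 = 'x'
  'q' (pos 16) + 10 = pos 0 = 'a'
  'p' (pos 15) + 10 = pos 25 = 'z'
  'r' (pos 17) + 10 = pos 1 = 'b'
  'q' (pos 16) + 10 = pos 0 = 'a'
  'j' (pos 9) + 10 = pos 19 = 't'
Result: cxazbat

cxazbat


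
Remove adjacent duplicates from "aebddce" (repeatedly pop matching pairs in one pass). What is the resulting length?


Input: aebddce
Stack-based adjacent duplicate removal:
  Read 'a': push. Stack: a
  Read 'e': push. Stack: ae
  Read 'b': push. Stack: aeb
  Read 'd': push. Stack: aebd
  Read 'd': matches stack top 'd' => pop. Stack: aeb
  Read 'c': push. Stack: aebc
  Read 'e': push. Stack: aebce
Final stack: "aebce" (length 5)

5


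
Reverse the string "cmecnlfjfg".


Input: cmecnlfjfg
Reading characters right to left:
  Position 9: 'g'
  Position 8: 'f'
  Position 7: 'j'
  Position 6: 'f'
  Position 5: 'l'
  Position 4: 'n'
  Position 3: 'c'
  Position 2: 'e'
  Position 1: 'm'
  Position 0: 'c'
Reversed: gfjflncemc

gfjflncemc


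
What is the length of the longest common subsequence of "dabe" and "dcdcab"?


LCS of "dabe" and "dcdcab"
DP table:
           d    c    d    c    a    b
      0    0    0    0    0    0    0
  d   0    1    1    1    1    1    1
  a   0    1    1    1    1    2    2
  b   0    1    1    1    1    2    3
  e   0    1    1    1    1    2    3
LCS length = dp[4][6] = 3

3


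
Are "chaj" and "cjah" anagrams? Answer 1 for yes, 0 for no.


Strings: "chaj", "cjah"
Sorted first:  achj
Sorted second: achj
Sorted forms match => anagrams

1


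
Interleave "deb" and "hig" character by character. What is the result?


Interleaving "deb" and "hig":
  Position 0: 'd' from first, 'h' from second => "dh"
  Position 1: 'e' from first, 'i' from second => "ei"
  Position 2: 'b' from first, 'g' from second => "bg"
Result: dheibg

dheibg


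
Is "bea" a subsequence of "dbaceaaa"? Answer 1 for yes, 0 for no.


Check if "bea" is a subsequence of "dbaceaaa"
Greedy scan:
  Position 0 ('d'): no match needed
  Position 1 ('b'): matches sub[0] = 'b'
  Position 2 ('a'): no match needed
  Position 3 ('c'): no match needed
  Position 4 ('e'): matches sub[1] = 'e'
  Position 5 ('a'): matches sub[2] = 'a'
  Position 6 ('a'): no match needed
  Position 7 ('a'): no match needed
All 3 characters matched => is a subsequence

1


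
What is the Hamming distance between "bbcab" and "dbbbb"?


Comparing "bbcab" and "dbbbb" position by position:
  Position 0: 'b' vs 'd' => differ
  Position 1: 'b' vs 'b' => same
  Position 2: 'c' vs 'b' => differ
  Position 3: 'a' vs 'b' => differ
  Position 4: 'b' vs 'b' => same
Total differences (Hamming distance): 3

3


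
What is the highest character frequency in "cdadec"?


Input: cdadec
Character counts:
  'a': 1
  'c': 2
  'd': 2
  'e': 1
Maximum frequency: 2

2
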